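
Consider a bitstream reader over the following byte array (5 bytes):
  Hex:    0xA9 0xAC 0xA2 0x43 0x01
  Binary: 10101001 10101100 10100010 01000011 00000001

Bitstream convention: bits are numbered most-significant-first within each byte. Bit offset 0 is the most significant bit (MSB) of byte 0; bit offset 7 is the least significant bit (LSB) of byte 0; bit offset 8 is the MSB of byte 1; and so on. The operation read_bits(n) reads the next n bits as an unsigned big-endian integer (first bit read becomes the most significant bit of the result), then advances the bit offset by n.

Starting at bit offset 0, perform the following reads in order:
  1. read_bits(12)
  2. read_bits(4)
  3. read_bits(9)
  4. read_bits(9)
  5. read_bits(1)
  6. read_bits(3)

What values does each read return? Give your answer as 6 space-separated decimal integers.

Read 1: bits[0:12] width=12 -> value=2714 (bin 101010011010); offset now 12 = byte 1 bit 4; 28 bits remain
Read 2: bits[12:16] width=4 -> value=12 (bin 1100); offset now 16 = byte 2 bit 0; 24 bits remain
Read 3: bits[16:25] width=9 -> value=324 (bin 101000100); offset now 25 = byte 3 bit 1; 15 bits remain
Read 4: bits[25:34] width=9 -> value=268 (bin 100001100); offset now 34 = byte 4 bit 2; 6 bits remain
Read 5: bits[34:35] width=1 -> value=0 (bin 0); offset now 35 = byte 4 bit 3; 5 bits remain
Read 6: bits[35:38] width=3 -> value=0 (bin 000); offset now 38 = byte 4 bit 6; 2 bits remain

Answer: 2714 12 324 268 0 0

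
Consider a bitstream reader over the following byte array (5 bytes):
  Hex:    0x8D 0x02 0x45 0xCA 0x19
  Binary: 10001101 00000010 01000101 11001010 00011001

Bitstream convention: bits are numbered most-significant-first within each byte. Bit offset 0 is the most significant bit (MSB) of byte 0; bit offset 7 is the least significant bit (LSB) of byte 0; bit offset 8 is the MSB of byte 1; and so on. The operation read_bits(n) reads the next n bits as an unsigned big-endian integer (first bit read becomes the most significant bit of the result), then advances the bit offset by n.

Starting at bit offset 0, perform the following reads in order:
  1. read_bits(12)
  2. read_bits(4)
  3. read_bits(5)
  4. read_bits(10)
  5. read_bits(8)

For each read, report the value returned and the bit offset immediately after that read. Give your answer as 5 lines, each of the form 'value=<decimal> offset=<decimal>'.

Read 1: bits[0:12] width=12 -> value=2256 (bin 100011010000); offset now 12 = byte 1 bit 4; 28 bits remain
Read 2: bits[12:16] width=4 -> value=2 (bin 0010); offset now 16 = byte 2 bit 0; 24 bits remain
Read 3: bits[16:21] width=5 -> value=8 (bin 01000); offset now 21 = byte 2 bit 5; 19 bits remain
Read 4: bits[21:31] width=10 -> value=741 (bin 1011100101); offset now 31 = byte 3 bit 7; 9 bits remain
Read 5: bits[31:39] width=8 -> value=12 (bin 00001100); offset now 39 = byte 4 bit 7; 1 bits remain

Answer: value=2256 offset=12
value=2 offset=16
value=8 offset=21
value=741 offset=31
value=12 offset=39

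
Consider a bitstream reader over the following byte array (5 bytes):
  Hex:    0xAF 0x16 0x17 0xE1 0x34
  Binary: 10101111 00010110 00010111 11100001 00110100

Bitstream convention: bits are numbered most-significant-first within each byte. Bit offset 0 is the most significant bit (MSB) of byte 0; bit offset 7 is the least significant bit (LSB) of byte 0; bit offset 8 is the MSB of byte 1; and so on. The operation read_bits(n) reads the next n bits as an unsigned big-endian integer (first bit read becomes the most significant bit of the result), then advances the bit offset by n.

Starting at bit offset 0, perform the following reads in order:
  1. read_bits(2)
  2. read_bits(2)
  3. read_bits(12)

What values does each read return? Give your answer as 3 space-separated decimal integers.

Answer: 2 2 3862

Derivation:
Read 1: bits[0:2] width=2 -> value=2 (bin 10); offset now 2 = byte 0 bit 2; 38 bits remain
Read 2: bits[2:4] width=2 -> value=2 (bin 10); offset now 4 = byte 0 bit 4; 36 bits remain
Read 3: bits[4:16] width=12 -> value=3862 (bin 111100010110); offset now 16 = byte 2 bit 0; 24 bits remain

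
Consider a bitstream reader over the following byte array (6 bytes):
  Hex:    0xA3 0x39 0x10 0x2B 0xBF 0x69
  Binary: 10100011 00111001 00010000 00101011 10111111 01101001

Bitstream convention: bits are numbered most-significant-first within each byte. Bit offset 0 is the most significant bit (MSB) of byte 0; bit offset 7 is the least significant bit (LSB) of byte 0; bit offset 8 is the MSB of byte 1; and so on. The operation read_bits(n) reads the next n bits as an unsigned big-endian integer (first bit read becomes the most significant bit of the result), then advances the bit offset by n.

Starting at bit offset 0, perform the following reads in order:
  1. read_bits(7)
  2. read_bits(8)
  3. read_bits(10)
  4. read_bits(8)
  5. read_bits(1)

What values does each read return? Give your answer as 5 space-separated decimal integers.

Read 1: bits[0:7] width=7 -> value=81 (bin 1010001); offset now 7 = byte 0 bit 7; 41 bits remain
Read 2: bits[7:15] width=8 -> value=156 (bin 10011100); offset now 15 = byte 1 bit 7; 33 bits remain
Read 3: bits[15:25] width=10 -> value=544 (bin 1000100000); offset now 25 = byte 3 bit 1; 23 bits remain
Read 4: bits[25:33] width=8 -> value=87 (bin 01010111); offset now 33 = byte 4 bit 1; 15 bits remain
Read 5: bits[33:34] width=1 -> value=0 (bin 0); offset now 34 = byte 4 bit 2; 14 bits remain

Answer: 81 156 544 87 0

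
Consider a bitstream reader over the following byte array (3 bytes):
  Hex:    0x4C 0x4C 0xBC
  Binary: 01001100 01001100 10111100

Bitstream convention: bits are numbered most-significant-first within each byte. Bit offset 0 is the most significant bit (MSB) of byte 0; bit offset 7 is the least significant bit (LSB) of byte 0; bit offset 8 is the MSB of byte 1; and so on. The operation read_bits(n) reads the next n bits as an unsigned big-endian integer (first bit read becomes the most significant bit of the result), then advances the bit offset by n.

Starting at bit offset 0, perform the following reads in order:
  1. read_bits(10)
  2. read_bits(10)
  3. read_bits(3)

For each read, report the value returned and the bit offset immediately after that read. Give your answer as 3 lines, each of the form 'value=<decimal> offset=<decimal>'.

Read 1: bits[0:10] width=10 -> value=305 (bin 0100110001); offset now 10 = byte 1 bit 2; 14 bits remain
Read 2: bits[10:20] width=10 -> value=203 (bin 0011001011); offset now 20 = byte 2 bit 4; 4 bits remain
Read 3: bits[20:23] width=3 -> value=6 (bin 110); offset now 23 = byte 2 bit 7; 1 bits remain

Answer: value=305 offset=10
value=203 offset=20
value=6 offset=23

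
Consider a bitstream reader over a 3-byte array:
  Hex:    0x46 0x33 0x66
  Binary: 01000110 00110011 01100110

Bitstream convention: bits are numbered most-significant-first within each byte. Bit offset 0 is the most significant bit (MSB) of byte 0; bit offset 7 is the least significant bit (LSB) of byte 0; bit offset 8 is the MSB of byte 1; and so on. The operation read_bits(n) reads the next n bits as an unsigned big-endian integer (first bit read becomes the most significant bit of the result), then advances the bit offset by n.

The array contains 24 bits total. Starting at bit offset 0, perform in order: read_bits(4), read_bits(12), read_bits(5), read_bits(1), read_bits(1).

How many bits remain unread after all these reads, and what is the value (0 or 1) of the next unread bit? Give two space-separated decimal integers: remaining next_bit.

Answer: 1 0

Derivation:
Read 1: bits[0:4] width=4 -> value=4 (bin 0100); offset now 4 = byte 0 bit 4; 20 bits remain
Read 2: bits[4:16] width=12 -> value=1587 (bin 011000110011); offset now 16 = byte 2 bit 0; 8 bits remain
Read 3: bits[16:21] width=5 -> value=12 (bin 01100); offset now 21 = byte 2 bit 5; 3 bits remain
Read 4: bits[21:22] width=1 -> value=1 (bin 1); offset now 22 = byte 2 bit 6; 2 bits remain
Read 5: bits[22:23] width=1 -> value=1 (bin 1); offset now 23 = byte 2 bit 7; 1 bits remain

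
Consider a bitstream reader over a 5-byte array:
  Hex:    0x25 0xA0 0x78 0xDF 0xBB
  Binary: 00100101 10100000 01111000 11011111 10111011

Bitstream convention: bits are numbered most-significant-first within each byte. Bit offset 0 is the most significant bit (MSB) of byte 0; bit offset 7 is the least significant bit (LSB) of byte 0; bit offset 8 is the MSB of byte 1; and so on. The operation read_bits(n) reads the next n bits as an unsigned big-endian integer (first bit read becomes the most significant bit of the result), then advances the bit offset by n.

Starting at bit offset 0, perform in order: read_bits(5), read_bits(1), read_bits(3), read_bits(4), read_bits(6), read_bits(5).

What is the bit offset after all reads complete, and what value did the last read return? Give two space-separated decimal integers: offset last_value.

Read 1: bits[0:5] width=5 -> value=4 (bin 00100); offset now 5 = byte 0 bit 5; 35 bits remain
Read 2: bits[5:6] width=1 -> value=1 (bin 1); offset now 6 = byte 0 bit 6; 34 bits remain
Read 3: bits[6:9] width=3 -> value=3 (bin 011); offset now 9 = byte 1 bit 1; 31 bits remain
Read 4: bits[9:13] width=4 -> value=4 (bin 0100); offset now 13 = byte 1 bit 5; 27 bits remain
Read 5: bits[13:19] width=6 -> value=3 (bin 000011); offset now 19 = byte 2 bit 3; 21 bits remain
Read 6: bits[19:24] width=5 -> value=24 (bin 11000); offset now 24 = byte 3 bit 0; 16 bits remain

Answer: 24 24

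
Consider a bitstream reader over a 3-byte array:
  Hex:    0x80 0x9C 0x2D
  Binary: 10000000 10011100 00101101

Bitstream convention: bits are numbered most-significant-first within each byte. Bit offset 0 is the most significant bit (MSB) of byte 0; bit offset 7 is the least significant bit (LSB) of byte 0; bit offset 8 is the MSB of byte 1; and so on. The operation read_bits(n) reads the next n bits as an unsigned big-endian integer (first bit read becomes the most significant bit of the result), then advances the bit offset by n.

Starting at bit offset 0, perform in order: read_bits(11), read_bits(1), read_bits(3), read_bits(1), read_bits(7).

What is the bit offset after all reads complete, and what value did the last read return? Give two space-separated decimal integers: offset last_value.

Read 1: bits[0:11] width=11 -> value=1028 (bin 10000000100); offset now 11 = byte 1 bit 3; 13 bits remain
Read 2: bits[11:12] width=1 -> value=1 (bin 1); offset now 12 = byte 1 bit 4; 12 bits remain
Read 3: bits[12:15] width=3 -> value=6 (bin 110); offset now 15 = byte 1 bit 7; 9 bits remain
Read 4: bits[15:16] width=1 -> value=0 (bin 0); offset now 16 = byte 2 bit 0; 8 bits remain
Read 5: bits[16:23] width=7 -> value=22 (bin 0010110); offset now 23 = byte 2 bit 7; 1 bits remain

Answer: 23 22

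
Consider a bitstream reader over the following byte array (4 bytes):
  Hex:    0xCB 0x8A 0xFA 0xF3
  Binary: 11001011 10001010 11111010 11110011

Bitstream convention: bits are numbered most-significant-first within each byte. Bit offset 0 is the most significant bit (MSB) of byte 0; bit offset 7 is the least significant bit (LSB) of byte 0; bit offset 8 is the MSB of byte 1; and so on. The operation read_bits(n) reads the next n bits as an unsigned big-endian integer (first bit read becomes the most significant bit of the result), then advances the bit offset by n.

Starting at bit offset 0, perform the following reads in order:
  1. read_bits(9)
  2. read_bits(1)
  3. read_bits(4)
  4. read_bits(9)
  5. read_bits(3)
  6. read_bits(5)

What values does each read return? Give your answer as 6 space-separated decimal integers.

Answer: 407 0 2 381 3 25

Derivation:
Read 1: bits[0:9] width=9 -> value=407 (bin 110010111); offset now 9 = byte 1 bit 1; 23 bits remain
Read 2: bits[9:10] width=1 -> value=0 (bin 0); offset now 10 = byte 1 bit 2; 22 bits remain
Read 3: bits[10:14] width=4 -> value=2 (bin 0010); offset now 14 = byte 1 bit 6; 18 bits remain
Read 4: bits[14:23] width=9 -> value=381 (bin 101111101); offset now 23 = byte 2 bit 7; 9 bits remain
Read 5: bits[23:26] width=3 -> value=3 (bin 011); offset now 26 = byte 3 bit 2; 6 bits remain
Read 6: bits[26:31] width=5 -> value=25 (bin 11001); offset now 31 = byte 3 bit 7; 1 bits remain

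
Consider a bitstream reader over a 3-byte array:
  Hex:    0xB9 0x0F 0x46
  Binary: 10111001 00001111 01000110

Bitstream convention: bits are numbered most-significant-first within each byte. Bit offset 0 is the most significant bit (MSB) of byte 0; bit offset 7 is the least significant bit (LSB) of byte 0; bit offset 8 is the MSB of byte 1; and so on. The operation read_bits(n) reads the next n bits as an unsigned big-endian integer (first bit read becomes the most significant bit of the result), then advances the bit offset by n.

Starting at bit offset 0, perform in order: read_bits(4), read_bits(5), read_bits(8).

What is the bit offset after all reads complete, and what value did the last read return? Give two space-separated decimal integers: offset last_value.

Read 1: bits[0:4] width=4 -> value=11 (bin 1011); offset now 4 = byte 0 bit 4; 20 bits remain
Read 2: bits[4:9] width=5 -> value=18 (bin 10010); offset now 9 = byte 1 bit 1; 15 bits remain
Read 3: bits[9:17] width=8 -> value=30 (bin 00011110); offset now 17 = byte 2 bit 1; 7 bits remain

Answer: 17 30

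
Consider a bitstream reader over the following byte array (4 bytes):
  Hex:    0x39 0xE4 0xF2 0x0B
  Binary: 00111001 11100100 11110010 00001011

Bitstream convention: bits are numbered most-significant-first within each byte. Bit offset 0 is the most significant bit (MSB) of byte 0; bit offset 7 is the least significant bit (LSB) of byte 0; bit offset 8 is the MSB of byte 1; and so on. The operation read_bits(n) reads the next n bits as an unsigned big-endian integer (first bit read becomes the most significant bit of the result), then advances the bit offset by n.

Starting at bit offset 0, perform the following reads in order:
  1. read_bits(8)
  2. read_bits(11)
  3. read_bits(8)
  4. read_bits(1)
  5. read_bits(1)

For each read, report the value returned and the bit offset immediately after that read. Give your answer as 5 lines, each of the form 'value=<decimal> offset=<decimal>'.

Answer: value=57 offset=8
value=1831 offset=19
value=144 offset=27
value=0 offset=28
value=1 offset=29

Derivation:
Read 1: bits[0:8] width=8 -> value=57 (bin 00111001); offset now 8 = byte 1 bit 0; 24 bits remain
Read 2: bits[8:19] width=11 -> value=1831 (bin 11100100111); offset now 19 = byte 2 bit 3; 13 bits remain
Read 3: bits[19:27] width=8 -> value=144 (bin 10010000); offset now 27 = byte 3 bit 3; 5 bits remain
Read 4: bits[27:28] width=1 -> value=0 (bin 0); offset now 28 = byte 3 bit 4; 4 bits remain
Read 5: bits[28:29] width=1 -> value=1 (bin 1); offset now 29 = byte 3 bit 5; 3 bits remain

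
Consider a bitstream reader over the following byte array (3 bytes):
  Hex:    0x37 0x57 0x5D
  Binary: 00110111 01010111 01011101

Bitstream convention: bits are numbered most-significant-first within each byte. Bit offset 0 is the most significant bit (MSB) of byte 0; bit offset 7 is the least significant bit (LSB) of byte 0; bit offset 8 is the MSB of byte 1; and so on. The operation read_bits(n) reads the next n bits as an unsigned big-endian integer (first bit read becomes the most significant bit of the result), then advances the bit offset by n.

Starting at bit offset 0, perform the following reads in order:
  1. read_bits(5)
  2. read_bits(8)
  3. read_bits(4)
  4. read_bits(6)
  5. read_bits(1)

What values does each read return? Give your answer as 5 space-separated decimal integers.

Answer: 6 234 14 46 1

Derivation:
Read 1: bits[0:5] width=5 -> value=6 (bin 00110); offset now 5 = byte 0 bit 5; 19 bits remain
Read 2: bits[5:13] width=8 -> value=234 (bin 11101010); offset now 13 = byte 1 bit 5; 11 bits remain
Read 3: bits[13:17] width=4 -> value=14 (bin 1110); offset now 17 = byte 2 bit 1; 7 bits remain
Read 4: bits[17:23] width=6 -> value=46 (bin 101110); offset now 23 = byte 2 bit 7; 1 bits remain
Read 5: bits[23:24] width=1 -> value=1 (bin 1); offset now 24 = byte 3 bit 0; 0 bits remain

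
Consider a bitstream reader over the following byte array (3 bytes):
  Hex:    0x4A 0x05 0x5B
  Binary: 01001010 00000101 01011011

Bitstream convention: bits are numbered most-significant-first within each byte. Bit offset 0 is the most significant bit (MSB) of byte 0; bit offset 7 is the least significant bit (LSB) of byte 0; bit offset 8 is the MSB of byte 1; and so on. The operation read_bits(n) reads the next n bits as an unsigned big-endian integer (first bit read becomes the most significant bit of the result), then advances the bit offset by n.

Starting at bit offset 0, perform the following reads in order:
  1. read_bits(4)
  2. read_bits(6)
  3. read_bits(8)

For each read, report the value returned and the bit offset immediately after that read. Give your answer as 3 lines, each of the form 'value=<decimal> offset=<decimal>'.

Read 1: bits[0:4] width=4 -> value=4 (bin 0100); offset now 4 = byte 0 bit 4; 20 bits remain
Read 2: bits[4:10] width=6 -> value=40 (bin 101000); offset now 10 = byte 1 bit 2; 14 bits remain
Read 3: bits[10:18] width=8 -> value=21 (bin 00010101); offset now 18 = byte 2 bit 2; 6 bits remain

Answer: value=4 offset=4
value=40 offset=10
value=21 offset=18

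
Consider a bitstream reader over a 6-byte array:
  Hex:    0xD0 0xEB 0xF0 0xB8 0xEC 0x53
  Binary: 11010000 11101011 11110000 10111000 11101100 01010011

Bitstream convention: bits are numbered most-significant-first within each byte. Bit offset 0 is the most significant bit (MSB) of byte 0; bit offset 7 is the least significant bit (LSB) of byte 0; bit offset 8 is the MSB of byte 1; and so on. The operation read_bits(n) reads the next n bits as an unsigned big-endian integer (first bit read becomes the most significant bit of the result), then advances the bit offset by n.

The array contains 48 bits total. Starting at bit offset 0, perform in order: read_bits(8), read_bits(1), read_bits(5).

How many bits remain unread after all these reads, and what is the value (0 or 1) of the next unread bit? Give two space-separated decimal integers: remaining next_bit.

Answer: 34 1

Derivation:
Read 1: bits[0:8] width=8 -> value=208 (bin 11010000); offset now 8 = byte 1 bit 0; 40 bits remain
Read 2: bits[8:9] width=1 -> value=1 (bin 1); offset now 9 = byte 1 bit 1; 39 bits remain
Read 3: bits[9:14] width=5 -> value=26 (bin 11010); offset now 14 = byte 1 bit 6; 34 bits remain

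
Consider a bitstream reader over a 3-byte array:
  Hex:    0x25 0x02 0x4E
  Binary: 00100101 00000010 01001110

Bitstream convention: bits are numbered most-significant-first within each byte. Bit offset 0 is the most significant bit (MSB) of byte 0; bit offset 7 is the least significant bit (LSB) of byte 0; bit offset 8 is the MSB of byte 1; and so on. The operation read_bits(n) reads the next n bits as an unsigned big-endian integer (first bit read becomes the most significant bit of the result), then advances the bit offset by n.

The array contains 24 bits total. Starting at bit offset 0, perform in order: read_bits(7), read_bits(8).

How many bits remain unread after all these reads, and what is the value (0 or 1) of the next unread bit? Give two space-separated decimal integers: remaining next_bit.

Read 1: bits[0:7] width=7 -> value=18 (bin 0010010); offset now 7 = byte 0 bit 7; 17 bits remain
Read 2: bits[7:15] width=8 -> value=129 (bin 10000001); offset now 15 = byte 1 bit 7; 9 bits remain

Answer: 9 0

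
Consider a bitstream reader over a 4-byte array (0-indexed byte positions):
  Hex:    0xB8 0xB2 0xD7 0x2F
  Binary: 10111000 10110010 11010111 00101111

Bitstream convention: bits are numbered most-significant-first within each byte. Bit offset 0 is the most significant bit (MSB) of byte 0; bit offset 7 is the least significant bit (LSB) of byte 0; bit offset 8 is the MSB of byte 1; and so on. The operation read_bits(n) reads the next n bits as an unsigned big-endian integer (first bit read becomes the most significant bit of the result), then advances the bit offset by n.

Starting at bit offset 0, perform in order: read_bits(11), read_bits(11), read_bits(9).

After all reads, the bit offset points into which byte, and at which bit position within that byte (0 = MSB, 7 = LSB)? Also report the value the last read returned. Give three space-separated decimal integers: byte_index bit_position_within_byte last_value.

Read 1: bits[0:11] width=11 -> value=1477 (bin 10111000101); offset now 11 = byte 1 bit 3; 21 bits remain
Read 2: bits[11:22] width=11 -> value=1205 (bin 10010110101); offset now 22 = byte 2 bit 6; 10 bits remain
Read 3: bits[22:31] width=9 -> value=407 (bin 110010111); offset now 31 = byte 3 bit 7; 1 bits remain

Answer: 3 7 407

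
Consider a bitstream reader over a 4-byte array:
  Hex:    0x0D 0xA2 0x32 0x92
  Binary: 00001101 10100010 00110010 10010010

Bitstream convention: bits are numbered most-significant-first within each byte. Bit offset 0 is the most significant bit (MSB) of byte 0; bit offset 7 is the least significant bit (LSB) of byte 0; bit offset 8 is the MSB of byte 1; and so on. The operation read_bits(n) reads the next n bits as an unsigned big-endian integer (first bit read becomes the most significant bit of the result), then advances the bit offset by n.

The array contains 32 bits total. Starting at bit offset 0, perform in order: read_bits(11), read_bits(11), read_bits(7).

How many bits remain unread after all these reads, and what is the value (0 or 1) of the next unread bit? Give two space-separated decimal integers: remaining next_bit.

Answer: 3 0

Derivation:
Read 1: bits[0:11] width=11 -> value=109 (bin 00001101101); offset now 11 = byte 1 bit 3; 21 bits remain
Read 2: bits[11:22] width=11 -> value=140 (bin 00010001100); offset now 22 = byte 2 bit 6; 10 bits remain
Read 3: bits[22:29] width=7 -> value=82 (bin 1010010); offset now 29 = byte 3 bit 5; 3 bits remain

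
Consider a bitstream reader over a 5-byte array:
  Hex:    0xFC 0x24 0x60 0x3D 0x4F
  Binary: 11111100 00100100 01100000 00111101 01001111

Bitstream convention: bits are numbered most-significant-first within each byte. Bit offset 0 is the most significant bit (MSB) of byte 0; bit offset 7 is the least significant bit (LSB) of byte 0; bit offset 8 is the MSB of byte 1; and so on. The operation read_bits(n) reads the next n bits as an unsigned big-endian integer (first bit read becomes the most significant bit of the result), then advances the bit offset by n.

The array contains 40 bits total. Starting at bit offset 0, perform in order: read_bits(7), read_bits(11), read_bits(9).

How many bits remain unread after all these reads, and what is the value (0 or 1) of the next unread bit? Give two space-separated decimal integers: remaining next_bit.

Answer: 13 1

Derivation:
Read 1: bits[0:7] width=7 -> value=126 (bin 1111110); offset now 7 = byte 0 bit 7; 33 bits remain
Read 2: bits[7:18] width=11 -> value=145 (bin 00010010001); offset now 18 = byte 2 bit 2; 22 bits remain
Read 3: bits[18:27] width=9 -> value=257 (bin 100000001); offset now 27 = byte 3 bit 3; 13 bits remain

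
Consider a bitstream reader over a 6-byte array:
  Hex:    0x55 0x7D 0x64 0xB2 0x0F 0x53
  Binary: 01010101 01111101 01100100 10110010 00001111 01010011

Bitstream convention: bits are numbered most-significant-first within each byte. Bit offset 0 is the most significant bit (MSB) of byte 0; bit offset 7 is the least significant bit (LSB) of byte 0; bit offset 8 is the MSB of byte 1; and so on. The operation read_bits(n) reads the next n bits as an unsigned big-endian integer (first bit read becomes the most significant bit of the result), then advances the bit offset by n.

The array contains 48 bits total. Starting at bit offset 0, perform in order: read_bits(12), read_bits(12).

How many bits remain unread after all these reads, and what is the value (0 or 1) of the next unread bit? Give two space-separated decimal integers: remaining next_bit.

Read 1: bits[0:12] width=12 -> value=1367 (bin 010101010111); offset now 12 = byte 1 bit 4; 36 bits remain
Read 2: bits[12:24] width=12 -> value=3428 (bin 110101100100); offset now 24 = byte 3 bit 0; 24 bits remain

Answer: 24 1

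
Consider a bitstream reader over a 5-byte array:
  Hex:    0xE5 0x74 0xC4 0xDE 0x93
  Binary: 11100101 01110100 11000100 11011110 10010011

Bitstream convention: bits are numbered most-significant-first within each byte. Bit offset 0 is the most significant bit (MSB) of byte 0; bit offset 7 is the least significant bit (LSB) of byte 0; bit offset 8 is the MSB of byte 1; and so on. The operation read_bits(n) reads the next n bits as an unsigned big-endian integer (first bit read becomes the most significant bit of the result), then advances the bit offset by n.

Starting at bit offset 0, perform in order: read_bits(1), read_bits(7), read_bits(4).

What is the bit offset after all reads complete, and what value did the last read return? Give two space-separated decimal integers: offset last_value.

Read 1: bits[0:1] width=1 -> value=1 (bin 1); offset now 1 = byte 0 bit 1; 39 bits remain
Read 2: bits[1:8] width=7 -> value=101 (bin 1100101); offset now 8 = byte 1 bit 0; 32 bits remain
Read 3: bits[8:12] width=4 -> value=7 (bin 0111); offset now 12 = byte 1 bit 4; 28 bits remain

Answer: 12 7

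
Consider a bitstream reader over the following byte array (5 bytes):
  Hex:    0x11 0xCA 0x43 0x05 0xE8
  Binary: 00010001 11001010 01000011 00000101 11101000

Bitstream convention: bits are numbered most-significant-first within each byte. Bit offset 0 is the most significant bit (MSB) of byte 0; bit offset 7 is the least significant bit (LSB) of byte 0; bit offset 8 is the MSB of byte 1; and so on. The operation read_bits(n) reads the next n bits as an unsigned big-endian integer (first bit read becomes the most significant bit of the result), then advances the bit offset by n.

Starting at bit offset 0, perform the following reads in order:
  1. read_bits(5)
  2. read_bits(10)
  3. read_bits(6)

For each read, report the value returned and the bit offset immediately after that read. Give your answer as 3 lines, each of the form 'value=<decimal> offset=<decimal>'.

Answer: value=2 offset=5
value=229 offset=15
value=8 offset=21

Derivation:
Read 1: bits[0:5] width=5 -> value=2 (bin 00010); offset now 5 = byte 0 bit 5; 35 bits remain
Read 2: bits[5:15] width=10 -> value=229 (bin 0011100101); offset now 15 = byte 1 bit 7; 25 bits remain
Read 3: bits[15:21] width=6 -> value=8 (bin 001000); offset now 21 = byte 2 bit 5; 19 bits remain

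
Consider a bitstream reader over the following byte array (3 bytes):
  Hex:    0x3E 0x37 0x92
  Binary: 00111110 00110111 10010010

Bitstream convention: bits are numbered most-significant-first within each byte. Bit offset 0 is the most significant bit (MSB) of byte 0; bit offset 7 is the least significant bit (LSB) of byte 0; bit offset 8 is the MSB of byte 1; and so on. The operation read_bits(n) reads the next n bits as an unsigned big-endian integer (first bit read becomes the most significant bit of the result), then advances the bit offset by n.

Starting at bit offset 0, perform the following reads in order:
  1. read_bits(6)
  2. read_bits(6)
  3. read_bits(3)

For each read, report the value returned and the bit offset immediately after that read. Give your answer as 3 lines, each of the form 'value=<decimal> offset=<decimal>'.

Answer: value=15 offset=6
value=35 offset=12
value=3 offset=15

Derivation:
Read 1: bits[0:6] width=6 -> value=15 (bin 001111); offset now 6 = byte 0 bit 6; 18 bits remain
Read 2: bits[6:12] width=6 -> value=35 (bin 100011); offset now 12 = byte 1 bit 4; 12 bits remain
Read 3: bits[12:15] width=3 -> value=3 (bin 011); offset now 15 = byte 1 bit 7; 9 bits remain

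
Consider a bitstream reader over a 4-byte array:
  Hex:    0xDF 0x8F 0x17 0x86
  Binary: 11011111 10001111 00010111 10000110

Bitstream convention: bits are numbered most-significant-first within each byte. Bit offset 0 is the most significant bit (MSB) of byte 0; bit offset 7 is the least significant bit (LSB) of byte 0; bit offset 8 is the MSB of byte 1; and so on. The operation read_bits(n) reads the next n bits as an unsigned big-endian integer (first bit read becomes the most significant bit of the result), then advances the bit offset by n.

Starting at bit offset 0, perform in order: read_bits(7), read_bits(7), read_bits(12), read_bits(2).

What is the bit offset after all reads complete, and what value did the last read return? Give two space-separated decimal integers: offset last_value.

Answer: 28 0

Derivation:
Read 1: bits[0:7] width=7 -> value=111 (bin 1101111); offset now 7 = byte 0 bit 7; 25 bits remain
Read 2: bits[7:14] width=7 -> value=99 (bin 1100011); offset now 14 = byte 1 bit 6; 18 bits remain
Read 3: bits[14:26] width=12 -> value=3166 (bin 110001011110); offset now 26 = byte 3 bit 2; 6 bits remain
Read 4: bits[26:28] width=2 -> value=0 (bin 00); offset now 28 = byte 3 bit 4; 4 bits remain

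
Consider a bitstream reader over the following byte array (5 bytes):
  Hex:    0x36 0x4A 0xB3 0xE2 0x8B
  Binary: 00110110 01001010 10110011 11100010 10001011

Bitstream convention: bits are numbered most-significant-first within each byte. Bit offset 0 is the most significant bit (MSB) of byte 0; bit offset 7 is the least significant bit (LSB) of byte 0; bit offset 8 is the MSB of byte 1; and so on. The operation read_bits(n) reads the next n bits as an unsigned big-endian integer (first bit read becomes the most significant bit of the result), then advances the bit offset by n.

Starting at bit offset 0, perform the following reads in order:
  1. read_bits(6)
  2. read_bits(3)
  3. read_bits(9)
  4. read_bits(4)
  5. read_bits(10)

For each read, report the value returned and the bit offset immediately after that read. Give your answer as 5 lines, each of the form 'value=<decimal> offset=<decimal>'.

Answer: value=13 offset=6
value=4 offset=9
value=298 offset=18
value=12 offset=22
value=994 offset=32

Derivation:
Read 1: bits[0:6] width=6 -> value=13 (bin 001101); offset now 6 = byte 0 bit 6; 34 bits remain
Read 2: bits[6:9] width=3 -> value=4 (bin 100); offset now 9 = byte 1 bit 1; 31 bits remain
Read 3: bits[9:18] width=9 -> value=298 (bin 100101010); offset now 18 = byte 2 bit 2; 22 bits remain
Read 4: bits[18:22] width=4 -> value=12 (bin 1100); offset now 22 = byte 2 bit 6; 18 bits remain
Read 5: bits[22:32] width=10 -> value=994 (bin 1111100010); offset now 32 = byte 4 bit 0; 8 bits remain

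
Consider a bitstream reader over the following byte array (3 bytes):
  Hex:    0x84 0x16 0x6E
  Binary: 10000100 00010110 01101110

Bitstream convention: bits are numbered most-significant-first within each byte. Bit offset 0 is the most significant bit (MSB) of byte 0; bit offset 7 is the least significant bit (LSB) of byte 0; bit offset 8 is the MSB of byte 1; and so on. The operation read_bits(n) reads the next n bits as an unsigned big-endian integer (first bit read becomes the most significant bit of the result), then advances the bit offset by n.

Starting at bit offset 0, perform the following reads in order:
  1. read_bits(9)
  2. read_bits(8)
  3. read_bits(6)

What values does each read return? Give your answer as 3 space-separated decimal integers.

Read 1: bits[0:9] width=9 -> value=264 (bin 100001000); offset now 9 = byte 1 bit 1; 15 bits remain
Read 2: bits[9:17] width=8 -> value=44 (bin 00101100); offset now 17 = byte 2 bit 1; 7 bits remain
Read 3: bits[17:23] width=6 -> value=55 (bin 110111); offset now 23 = byte 2 bit 7; 1 bits remain

Answer: 264 44 55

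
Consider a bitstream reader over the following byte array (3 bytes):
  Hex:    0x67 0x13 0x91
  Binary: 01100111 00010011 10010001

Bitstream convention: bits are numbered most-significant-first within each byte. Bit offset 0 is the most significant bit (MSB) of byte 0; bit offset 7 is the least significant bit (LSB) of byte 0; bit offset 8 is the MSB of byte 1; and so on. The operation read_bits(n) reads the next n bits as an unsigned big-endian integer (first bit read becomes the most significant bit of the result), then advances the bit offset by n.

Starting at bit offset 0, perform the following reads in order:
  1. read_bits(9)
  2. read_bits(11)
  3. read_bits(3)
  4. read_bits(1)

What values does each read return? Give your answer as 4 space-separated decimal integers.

Answer: 206 313 0 1

Derivation:
Read 1: bits[0:9] width=9 -> value=206 (bin 011001110); offset now 9 = byte 1 bit 1; 15 bits remain
Read 2: bits[9:20] width=11 -> value=313 (bin 00100111001); offset now 20 = byte 2 bit 4; 4 bits remain
Read 3: bits[20:23] width=3 -> value=0 (bin 000); offset now 23 = byte 2 bit 7; 1 bits remain
Read 4: bits[23:24] width=1 -> value=1 (bin 1); offset now 24 = byte 3 bit 0; 0 bits remain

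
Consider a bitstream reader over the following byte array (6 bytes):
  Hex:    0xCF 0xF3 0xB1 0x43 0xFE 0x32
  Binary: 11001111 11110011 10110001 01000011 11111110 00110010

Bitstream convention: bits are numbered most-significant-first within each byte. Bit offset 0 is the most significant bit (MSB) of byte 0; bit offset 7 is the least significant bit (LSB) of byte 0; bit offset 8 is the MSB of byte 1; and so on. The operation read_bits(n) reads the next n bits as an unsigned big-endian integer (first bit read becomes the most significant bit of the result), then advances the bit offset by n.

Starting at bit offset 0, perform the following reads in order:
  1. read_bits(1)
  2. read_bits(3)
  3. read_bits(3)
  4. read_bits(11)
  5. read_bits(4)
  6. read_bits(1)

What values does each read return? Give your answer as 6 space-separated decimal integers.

Answer: 1 4 7 1998 12 0

Derivation:
Read 1: bits[0:1] width=1 -> value=1 (bin 1); offset now 1 = byte 0 bit 1; 47 bits remain
Read 2: bits[1:4] width=3 -> value=4 (bin 100); offset now 4 = byte 0 bit 4; 44 bits remain
Read 3: bits[4:7] width=3 -> value=7 (bin 111); offset now 7 = byte 0 bit 7; 41 bits remain
Read 4: bits[7:18] width=11 -> value=1998 (bin 11111001110); offset now 18 = byte 2 bit 2; 30 bits remain
Read 5: bits[18:22] width=4 -> value=12 (bin 1100); offset now 22 = byte 2 bit 6; 26 bits remain
Read 6: bits[22:23] width=1 -> value=0 (bin 0); offset now 23 = byte 2 bit 7; 25 bits remain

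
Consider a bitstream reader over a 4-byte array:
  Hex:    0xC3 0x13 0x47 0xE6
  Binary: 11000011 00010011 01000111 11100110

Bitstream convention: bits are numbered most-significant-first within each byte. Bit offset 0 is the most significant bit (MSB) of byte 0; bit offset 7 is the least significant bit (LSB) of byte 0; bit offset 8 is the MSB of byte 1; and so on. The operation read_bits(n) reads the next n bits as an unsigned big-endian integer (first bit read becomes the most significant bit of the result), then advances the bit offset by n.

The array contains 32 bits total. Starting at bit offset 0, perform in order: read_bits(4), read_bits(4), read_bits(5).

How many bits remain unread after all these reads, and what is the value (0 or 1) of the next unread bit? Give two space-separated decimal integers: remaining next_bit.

Read 1: bits[0:4] width=4 -> value=12 (bin 1100); offset now 4 = byte 0 bit 4; 28 bits remain
Read 2: bits[4:8] width=4 -> value=3 (bin 0011); offset now 8 = byte 1 bit 0; 24 bits remain
Read 3: bits[8:13] width=5 -> value=2 (bin 00010); offset now 13 = byte 1 bit 5; 19 bits remain

Answer: 19 0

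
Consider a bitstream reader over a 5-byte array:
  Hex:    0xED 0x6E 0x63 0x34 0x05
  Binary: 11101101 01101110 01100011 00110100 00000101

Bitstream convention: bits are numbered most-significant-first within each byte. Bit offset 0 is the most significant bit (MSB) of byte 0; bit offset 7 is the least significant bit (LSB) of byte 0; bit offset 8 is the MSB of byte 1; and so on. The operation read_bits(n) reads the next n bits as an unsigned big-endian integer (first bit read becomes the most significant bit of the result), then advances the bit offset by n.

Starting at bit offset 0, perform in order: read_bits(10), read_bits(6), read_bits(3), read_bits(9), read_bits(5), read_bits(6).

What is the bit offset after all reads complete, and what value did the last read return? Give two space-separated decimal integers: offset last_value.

Read 1: bits[0:10] width=10 -> value=949 (bin 1110110101); offset now 10 = byte 1 bit 2; 30 bits remain
Read 2: bits[10:16] width=6 -> value=46 (bin 101110); offset now 16 = byte 2 bit 0; 24 bits remain
Read 3: bits[16:19] width=3 -> value=3 (bin 011); offset now 19 = byte 2 bit 3; 21 bits remain
Read 4: bits[19:28] width=9 -> value=51 (bin 000110011); offset now 28 = byte 3 bit 4; 12 bits remain
Read 5: bits[28:33] width=5 -> value=8 (bin 01000); offset now 33 = byte 4 bit 1; 7 bits remain
Read 6: bits[33:39] width=6 -> value=2 (bin 000010); offset now 39 = byte 4 bit 7; 1 bits remain

Answer: 39 2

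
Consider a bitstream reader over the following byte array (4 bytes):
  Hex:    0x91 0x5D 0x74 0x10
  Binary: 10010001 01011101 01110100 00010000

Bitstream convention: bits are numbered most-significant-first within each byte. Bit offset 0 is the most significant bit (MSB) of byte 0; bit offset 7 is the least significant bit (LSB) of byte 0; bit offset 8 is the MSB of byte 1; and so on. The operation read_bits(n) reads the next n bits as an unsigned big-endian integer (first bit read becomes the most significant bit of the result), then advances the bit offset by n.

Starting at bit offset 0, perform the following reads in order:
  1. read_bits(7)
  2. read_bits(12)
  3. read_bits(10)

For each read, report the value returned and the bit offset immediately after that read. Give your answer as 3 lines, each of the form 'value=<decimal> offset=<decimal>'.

Read 1: bits[0:7] width=7 -> value=72 (bin 1001000); offset now 7 = byte 0 bit 7; 25 bits remain
Read 2: bits[7:19] width=12 -> value=2795 (bin 101011101011); offset now 19 = byte 2 bit 3; 13 bits remain
Read 3: bits[19:29] width=10 -> value=642 (bin 1010000010); offset now 29 = byte 3 bit 5; 3 bits remain

Answer: value=72 offset=7
value=2795 offset=19
value=642 offset=29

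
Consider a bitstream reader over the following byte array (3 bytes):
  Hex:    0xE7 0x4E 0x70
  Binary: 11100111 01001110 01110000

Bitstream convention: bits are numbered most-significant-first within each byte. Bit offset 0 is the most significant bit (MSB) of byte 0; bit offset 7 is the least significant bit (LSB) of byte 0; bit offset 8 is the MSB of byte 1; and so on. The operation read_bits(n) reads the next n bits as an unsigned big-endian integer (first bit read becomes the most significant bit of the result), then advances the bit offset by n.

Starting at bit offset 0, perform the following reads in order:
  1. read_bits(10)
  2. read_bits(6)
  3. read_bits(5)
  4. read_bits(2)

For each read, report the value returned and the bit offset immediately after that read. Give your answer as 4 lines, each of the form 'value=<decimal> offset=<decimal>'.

Read 1: bits[0:10] width=10 -> value=925 (bin 1110011101); offset now 10 = byte 1 bit 2; 14 bits remain
Read 2: bits[10:16] width=6 -> value=14 (bin 001110); offset now 16 = byte 2 bit 0; 8 bits remain
Read 3: bits[16:21] width=5 -> value=14 (bin 01110); offset now 21 = byte 2 bit 5; 3 bits remain
Read 4: bits[21:23] width=2 -> value=0 (bin 00); offset now 23 = byte 2 bit 7; 1 bits remain

Answer: value=925 offset=10
value=14 offset=16
value=14 offset=21
value=0 offset=23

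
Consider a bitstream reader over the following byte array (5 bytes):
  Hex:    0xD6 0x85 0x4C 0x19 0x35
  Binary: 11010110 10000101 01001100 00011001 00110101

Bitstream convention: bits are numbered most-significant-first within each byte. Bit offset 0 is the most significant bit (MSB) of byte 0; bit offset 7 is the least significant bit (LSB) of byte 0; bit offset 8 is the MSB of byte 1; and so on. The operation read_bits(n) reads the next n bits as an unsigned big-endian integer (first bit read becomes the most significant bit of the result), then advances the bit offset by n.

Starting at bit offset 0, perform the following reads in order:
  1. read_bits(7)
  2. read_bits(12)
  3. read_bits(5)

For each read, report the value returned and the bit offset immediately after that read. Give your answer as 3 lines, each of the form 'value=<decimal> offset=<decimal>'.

Answer: value=107 offset=7
value=1066 offset=19
value=12 offset=24

Derivation:
Read 1: bits[0:7] width=7 -> value=107 (bin 1101011); offset now 7 = byte 0 bit 7; 33 bits remain
Read 2: bits[7:19] width=12 -> value=1066 (bin 010000101010); offset now 19 = byte 2 bit 3; 21 bits remain
Read 3: bits[19:24] width=5 -> value=12 (bin 01100); offset now 24 = byte 3 bit 0; 16 bits remain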